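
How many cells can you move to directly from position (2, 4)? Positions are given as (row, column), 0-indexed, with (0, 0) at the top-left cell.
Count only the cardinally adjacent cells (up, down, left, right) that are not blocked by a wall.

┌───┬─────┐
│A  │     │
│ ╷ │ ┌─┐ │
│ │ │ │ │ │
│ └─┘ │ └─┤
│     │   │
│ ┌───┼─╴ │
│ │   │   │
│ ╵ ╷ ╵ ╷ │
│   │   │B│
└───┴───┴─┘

Checking passable neighbors of (2, 4):
Neighbors: (3, 4), (2, 3)
Count: 2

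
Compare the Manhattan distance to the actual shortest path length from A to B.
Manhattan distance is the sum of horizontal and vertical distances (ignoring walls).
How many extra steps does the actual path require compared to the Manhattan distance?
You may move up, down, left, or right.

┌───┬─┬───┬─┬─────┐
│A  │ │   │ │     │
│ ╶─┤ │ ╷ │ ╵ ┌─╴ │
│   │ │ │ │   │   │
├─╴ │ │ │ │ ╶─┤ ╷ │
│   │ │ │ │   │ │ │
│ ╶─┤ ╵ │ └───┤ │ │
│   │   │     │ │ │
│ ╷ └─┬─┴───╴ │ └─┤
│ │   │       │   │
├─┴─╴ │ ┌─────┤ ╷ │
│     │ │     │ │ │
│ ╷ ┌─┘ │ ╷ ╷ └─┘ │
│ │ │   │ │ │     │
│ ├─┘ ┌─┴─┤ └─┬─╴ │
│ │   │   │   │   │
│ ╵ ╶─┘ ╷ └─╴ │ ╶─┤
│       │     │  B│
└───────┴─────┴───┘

Manhattan distance: |8 - 0| + |8 - 0| = 16
Actual path length: 34
Extra steps: 34 - 16 = 18

Solution:

┌───┬─┬───┬─┬─────┐
│A  │ │   │ │     │
│ ╶─┤ │ ╷ │ ╵ ┌─╴ │
│↳ ↓│ │ │ │   │   │
├─╴ │ │ │ │ ╶─┤ ╷ │
│↓ ↲│ │ │ │   │ │ │
│ ╶─┤ ╵ │ └───┤ │ │
│↳ ↓│   │     │ │ │
│ ╷ └─┬─┴───╴ │ └─┤
│ │↳ ↓│       │   │
├─┴─╴ │ ┌─────┤ ╷ │
│↓ ← ↲│ │  ↱ ↓│ │ │
│ ╷ ┌─┘ │ ╷ ╷ └─┘ │
│↓│ │   │ │↑│↳ → ↓│
│ ├─┘ ┌─┴─┤ └─┬─╴ │
│↓│   │↱ ↓│↑ ↰│↓ ↲│
│ ╵ ╶─┘ ╷ └─╴ │ ╶─┤
│↳ → → ↑│↳ → ↑│↳ B│
└───────┴─────┴───┘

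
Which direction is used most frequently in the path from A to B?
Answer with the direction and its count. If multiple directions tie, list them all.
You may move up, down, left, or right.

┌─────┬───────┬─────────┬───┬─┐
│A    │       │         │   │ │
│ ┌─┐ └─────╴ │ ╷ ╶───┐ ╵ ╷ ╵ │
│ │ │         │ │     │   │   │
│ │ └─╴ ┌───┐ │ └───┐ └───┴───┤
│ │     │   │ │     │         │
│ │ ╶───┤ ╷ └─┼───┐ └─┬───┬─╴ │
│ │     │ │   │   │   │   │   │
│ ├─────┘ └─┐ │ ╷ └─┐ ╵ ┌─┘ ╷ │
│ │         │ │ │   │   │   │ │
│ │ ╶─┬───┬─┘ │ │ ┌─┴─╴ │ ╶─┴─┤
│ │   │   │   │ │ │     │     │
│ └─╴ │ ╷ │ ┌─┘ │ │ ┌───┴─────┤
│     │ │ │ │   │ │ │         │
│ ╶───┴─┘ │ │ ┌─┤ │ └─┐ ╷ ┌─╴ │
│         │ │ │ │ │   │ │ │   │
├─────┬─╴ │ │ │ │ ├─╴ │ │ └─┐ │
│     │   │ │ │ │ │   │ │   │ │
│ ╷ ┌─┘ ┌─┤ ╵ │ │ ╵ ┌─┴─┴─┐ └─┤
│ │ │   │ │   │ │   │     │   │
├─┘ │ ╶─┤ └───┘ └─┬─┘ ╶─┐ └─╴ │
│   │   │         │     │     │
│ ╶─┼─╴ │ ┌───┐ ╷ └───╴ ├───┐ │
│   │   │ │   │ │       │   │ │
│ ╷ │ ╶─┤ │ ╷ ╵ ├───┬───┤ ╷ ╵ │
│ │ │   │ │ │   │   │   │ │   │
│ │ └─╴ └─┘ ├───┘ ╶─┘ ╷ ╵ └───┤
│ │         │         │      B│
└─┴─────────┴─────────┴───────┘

Directions: down, down, down, down, down, down, down, right, right, right, right, down, left, down, left, down, right, down, left, down, right, down, right, right, up, up, right, down, right, up, up, right, down, right, right, right, up, left, up, right, right, down, right, right, down, down, left, up, left, down, down, right, right
Counts: {'down': 20, 'right': 20, 'left': 6, 'up': 7}
Most common: down and right (tied at 20 times each)

Solution:

┌─────┬───────┬─────────┬───┬─┐
│A    │       │         │   │ │
│ ┌─┐ └─────╴ │ ╷ ╶───┐ ╵ ╷ ╵ │
│↓│ │         │ │     │   │   │
│ │ └─╴ ┌───┐ │ └───┐ └───┴───┤
│↓│     │   │ │     │         │
│ │ ╶───┤ ╷ └─┼───┐ └─┬───┬─╴ │
│↓│     │ │   │   │   │   │   │
│ ├─────┘ └─┐ │ ╷ └─┐ ╵ ┌─┘ ╷ │
│↓│         │ │ │   │   │   │ │
│ │ ╶─┬───┬─┘ │ │ ┌─┴─╴ │ ╶─┴─┤
│↓│   │   │   │ │ │     │     │
│ └─╴ │ ╷ │ ┌─┘ │ │ ┌───┴─────┤
│↓    │ │ │ │   │ │ │         │
│ ╶───┴─┘ │ │ ┌─┤ │ └─┐ ╷ ┌─╴ │
│↳ → → → ↓│ │ │ │ │   │ │ │   │
├─────┬─╴ │ │ │ │ ├─╴ │ │ └─┐ │
│     │↓ ↲│ │ │ │ │   │ │   │ │
│ ╷ ┌─┘ ┌─┤ ╵ │ │ ╵ ┌─┴─┴─┐ └─┤
│ │ │↓ ↲│ │   │ │   │↱ → ↓│   │
├─┘ │ ╶─┤ └───┘ └─┬─┘ ╶─┐ └─╴ │
│   │↳ ↓│      ↱ ↓│  ↑ ↰│↳ → ↓│
│ ╶─┼─╴ │ ┌───┐ ╷ └───╴ ├───┐ │
│   │↓ ↲│ │↱ ↓│↑│↳ → → ↑│↓ ↰│↓│
│ ╷ │ ╶─┤ │ ╷ ╵ ├───┬───┤ ╷ ╵ │
│ │ │↳ ↓│ │↑│↳ ↑│   │   │↓│↑ ↲│
│ │ └─╴ └─┘ ├───┘ ╶─┘ ╷ ╵ └───┤
│ │    ↳ → ↑│         │  ↳ → B│
└─┴─────────┴─────────┴───────┘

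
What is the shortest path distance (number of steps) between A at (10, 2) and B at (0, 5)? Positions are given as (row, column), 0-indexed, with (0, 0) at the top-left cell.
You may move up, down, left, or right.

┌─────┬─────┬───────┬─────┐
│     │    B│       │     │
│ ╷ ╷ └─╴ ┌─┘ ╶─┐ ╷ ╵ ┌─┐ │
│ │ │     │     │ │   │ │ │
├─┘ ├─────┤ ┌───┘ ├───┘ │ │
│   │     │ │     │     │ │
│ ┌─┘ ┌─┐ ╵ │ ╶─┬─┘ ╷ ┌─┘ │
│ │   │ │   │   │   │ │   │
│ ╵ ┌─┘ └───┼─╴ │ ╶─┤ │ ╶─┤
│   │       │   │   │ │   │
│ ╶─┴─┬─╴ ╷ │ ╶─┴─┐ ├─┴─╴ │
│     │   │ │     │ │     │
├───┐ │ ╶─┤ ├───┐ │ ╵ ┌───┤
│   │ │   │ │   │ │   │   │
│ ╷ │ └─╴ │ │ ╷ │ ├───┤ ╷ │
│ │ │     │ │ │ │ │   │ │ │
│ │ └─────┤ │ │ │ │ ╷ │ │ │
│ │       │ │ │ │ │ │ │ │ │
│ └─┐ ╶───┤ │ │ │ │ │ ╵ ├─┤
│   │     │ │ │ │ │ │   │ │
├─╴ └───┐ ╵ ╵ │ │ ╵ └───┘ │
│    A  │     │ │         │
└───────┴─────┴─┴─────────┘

Finding path from (10, 2) to (0, 5):
Path: (10,2) → (10,1) → (9,1) → (9,0) → (8,0) → (7,0) → (6,0) → (6,1) → (7,1) → (8,1) → (8,2) → (9,2) → (9,3) → (9,4) → (10,4) → (10,5) → (9,5) → (8,5) → (7,5) → (6,5) → (5,5) → (4,5) → (4,4) → (5,4) → (5,3) → (6,3) → (6,4) → (7,4) → (7,3) → (7,2) → (6,2) → (5,2) → (5,1) → (5,0) → (4,0) → (3,0) → (2,0) → (2,1) → (1,1) → (0,1) → (0,2) → (1,2) → (1,3) → (1,4) → (0,4) → (0,5)
Distance: 45 steps

Solution:

┌─────┬─────┬───────┬─────┐
│  ↱ ↓│  ↱ B│       │     │
│ ╷ ╷ └─╴ ┌─┘ ╶─┐ ╷ ╵ ┌─┐ │
│ │↑│↳ → ↑│     │ │   │ │ │
├─┘ ├─────┤ ┌───┘ ├───┘ │ │
│↱ ↑│     │ │     │     │ │
│ ┌─┘ ┌─┐ ╵ │ ╶─┬─┘ ╷ ┌─┘ │
│↑│   │ │   │   │   │ │   │
│ ╵ ┌─┘ └───┼─╴ │ ╶─┤ │ ╶─┤
│↑  │    ↓ ↰│   │   │ │   │
│ ╶─┴─┬─╴ ╷ │ ╶─┴─┐ ├─┴─╴ │
│↑ ← ↰│↓ ↲│↑│     │ │     │
├───┐ │ ╶─┤ ├───┐ │ ╵ ┌───┤
│↱ ↓│↑│↳ ↓│↑│   │ │   │   │
│ ╷ │ └─╴ │ │ ╷ │ ├───┤ ╷ │
│↑│↓│↑ ← ↲│↑│ │ │ │   │ │ │
│ │ └─────┤ │ │ │ │ ╷ │ │ │
│↑│↳ ↓    │↑│ │ │ │ │ │ │ │
│ └─┐ ╶───┤ │ │ │ │ │ ╵ ├─┤
│↑ ↰│↳ → ↓│↑│ │ │ │ │   │ │
├─╴ └───┐ ╵ ╵ │ │ ╵ └───┘ │
│  ↑ A  │↳ ↑  │ │         │
└───────┴─────┴─┴─────────┘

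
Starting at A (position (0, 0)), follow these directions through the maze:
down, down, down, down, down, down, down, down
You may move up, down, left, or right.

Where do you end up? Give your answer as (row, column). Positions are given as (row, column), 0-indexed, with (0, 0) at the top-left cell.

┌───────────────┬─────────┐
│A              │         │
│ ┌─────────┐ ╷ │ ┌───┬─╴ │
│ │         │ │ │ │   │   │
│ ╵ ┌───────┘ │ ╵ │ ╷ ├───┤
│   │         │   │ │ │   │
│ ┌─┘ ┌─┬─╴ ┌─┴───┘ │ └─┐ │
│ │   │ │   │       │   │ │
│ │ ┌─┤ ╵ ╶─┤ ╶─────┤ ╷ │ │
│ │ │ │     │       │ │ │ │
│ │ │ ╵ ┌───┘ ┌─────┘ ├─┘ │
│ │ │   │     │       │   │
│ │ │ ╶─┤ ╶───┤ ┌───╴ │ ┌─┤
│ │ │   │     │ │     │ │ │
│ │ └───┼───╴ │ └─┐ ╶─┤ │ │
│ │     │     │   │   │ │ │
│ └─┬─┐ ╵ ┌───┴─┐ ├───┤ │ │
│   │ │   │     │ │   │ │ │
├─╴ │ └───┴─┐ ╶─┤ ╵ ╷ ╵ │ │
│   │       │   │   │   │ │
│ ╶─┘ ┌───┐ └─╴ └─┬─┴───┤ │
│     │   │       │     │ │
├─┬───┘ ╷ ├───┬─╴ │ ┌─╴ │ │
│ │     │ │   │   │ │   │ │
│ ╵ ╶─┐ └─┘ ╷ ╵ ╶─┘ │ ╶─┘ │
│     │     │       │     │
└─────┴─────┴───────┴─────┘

Following directions step by step:
Start: (0, 0)
  down: (0, 0) → (1, 0)
  down: (1, 0) → (2, 0)
  down: (2, 0) → (3, 0)
  down: (3, 0) → (4, 0)
  down: (4, 0) → (5, 0)
  down: (5, 0) → (6, 0)
  down: (6, 0) → (7, 0)
  down: (7, 0) → (8, 0)
Final position: (8, 0)

Path taken:

┌───────────────┬─────────┐
│A              │         │
│ ┌─────────┐ ╷ │ ┌───┬─╴ │
│↓│         │ │ │ │   │   │
│ ╵ ┌───────┘ │ ╵ │ ╷ ├───┤
│↓  │         │   │ │ │   │
│ ┌─┘ ┌─┬─╴ ┌─┴───┘ │ └─┐ │
│↓│   │ │   │       │   │ │
│ │ ┌─┤ ╵ ╶─┤ ╶─────┤ ╷ │ │
│↓│ │ │     │       │ │ │ │
│ │ │ ╵ ┌───┘ ┌─────┘ ├─┘ │
│↓│ │   │     │       │   │
│ │ │ ╶─┤ ╶───┤ ┌───╴ │ ┌─┤
│↓│ │   │     │ │     │ │ │
│ │ └───┼───╴ │ └─┐ ╶─┤ │ │
│↓│     │     │   │   │ │ │
│ └─┬─┐ ╵ ┌───┴─┐ ├───┤ │ │
│B  │ │   │     │ │   │ │ │
├─╴ │ └───┴─┐ ╶─┤ ╵ ╷ ╵ │ │
│   │       │   │   │   │ │
│ ╶─┘ ┌───┐ └─╴ └─┬─┴───┤ │
│     │   │       │     │ │
├─┬───┘ ╷ ├───┬─╴ │ ┌─╴ │ │
│ │     │ │   │   │ │   │ │
│ ╵ ╶─┐ └─┘ ╷ ╵ ╶─┘ │ ╶─┘ │
│     │     │       │     │
└─────┴─────┴───────┴─────┘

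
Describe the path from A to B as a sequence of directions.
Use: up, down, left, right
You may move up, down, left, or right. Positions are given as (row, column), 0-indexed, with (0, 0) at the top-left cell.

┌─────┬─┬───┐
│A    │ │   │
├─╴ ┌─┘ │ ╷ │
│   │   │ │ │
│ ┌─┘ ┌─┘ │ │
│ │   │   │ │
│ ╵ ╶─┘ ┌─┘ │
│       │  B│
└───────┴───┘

Finding the path and converting it to directions:
Path through cells: (0,0) → (0,1) → (1,1) → (1,0) → (2,0) → (3,0) → (3,1) → (3,2) → (3,3) → (2,3) → (2,4) → (1,4) → (0,4) → (0,5) → (1,5) → (2,5) → (3,5)
Directions: right, down, left, down, down, right, right, right, up, right, up, up, right, down, down, down

Solution:

┌─────┬─┬───┐
│A ↓  │ │↱ ↓│
├─╴ ┌─┘ │ ╷ │
│↓ ↲│   │↑│↓│
│ ┌─┘ ┌─┘ │ │
│↓│   │↱ ↑│↓│
│ ╵ ╶─┘ ┌─┘ │
│↳ → → ↑│  B│
└───────┴───┘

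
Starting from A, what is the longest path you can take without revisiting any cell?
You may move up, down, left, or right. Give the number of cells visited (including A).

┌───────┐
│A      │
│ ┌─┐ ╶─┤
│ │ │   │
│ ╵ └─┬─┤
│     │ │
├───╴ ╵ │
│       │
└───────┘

Finding longest simple path using DFS:
Start: (0, 0)
Longest path visits 8 cells
Path: A → down → down → right → right → down → left → left

Solution:

┌───────┐
│A      │
│ ┌─┐ ╶─┤
│↓│ │   │
│ ╵ └─┬─┤
│↳ → ↓│ │
├───╴ ╵ │
│B ← ↲  │
└───────┘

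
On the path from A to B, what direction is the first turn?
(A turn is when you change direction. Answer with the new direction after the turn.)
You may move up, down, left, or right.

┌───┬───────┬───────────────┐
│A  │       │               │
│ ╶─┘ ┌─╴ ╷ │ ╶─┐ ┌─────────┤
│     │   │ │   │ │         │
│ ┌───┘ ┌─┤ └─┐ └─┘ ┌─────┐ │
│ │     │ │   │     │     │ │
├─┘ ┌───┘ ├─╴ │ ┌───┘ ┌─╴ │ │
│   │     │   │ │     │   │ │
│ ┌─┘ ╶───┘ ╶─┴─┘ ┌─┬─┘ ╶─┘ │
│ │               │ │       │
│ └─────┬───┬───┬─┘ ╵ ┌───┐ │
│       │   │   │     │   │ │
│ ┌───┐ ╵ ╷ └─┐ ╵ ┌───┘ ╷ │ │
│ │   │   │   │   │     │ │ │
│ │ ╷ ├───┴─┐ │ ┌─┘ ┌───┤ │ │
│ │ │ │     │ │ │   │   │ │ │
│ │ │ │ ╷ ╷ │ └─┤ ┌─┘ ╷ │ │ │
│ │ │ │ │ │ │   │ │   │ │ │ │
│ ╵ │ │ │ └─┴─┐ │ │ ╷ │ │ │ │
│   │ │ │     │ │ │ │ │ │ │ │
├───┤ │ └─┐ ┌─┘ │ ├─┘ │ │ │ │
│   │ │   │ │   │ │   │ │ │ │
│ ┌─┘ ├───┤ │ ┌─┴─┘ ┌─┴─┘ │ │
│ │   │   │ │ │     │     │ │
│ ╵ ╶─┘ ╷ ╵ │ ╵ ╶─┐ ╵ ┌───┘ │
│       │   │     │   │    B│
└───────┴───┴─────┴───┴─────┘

Directions: down, right, right, up, right, right, right, down, down, right, down, left, down, right, right, right, up, right, right, up, right, right, down, left, down, right, right, down, down, down, down, down, down, down, down
First turn direction: right

Solution:

┌───┬───────┬───────────────┐
│A  │↱ → → ↓│               │
│ ╶─┘ ┌─╴ ╷ │ ╶─┐ ┌─────────┤
│↳ → ↑│   │↓│   │ │         │
│ ┌───┘ ┌─┤ └─┐ └─┘ ┌─────┐ │
│ │     │ │↳ ↓│     │↱ → ↓│ │
├─┘ ┌───┘ ├─╴ │ ┌───┘ ┌─╴ │ │
│   │     │↓ ↲│ │↱ → ↑│↓ ↲│ │
│ ┌─┘ ╶───┘ ╶─┴─┘ ┌─┬─┘ ╶─┘ │
│ │        ↳ → → ↑│ │  ↳ → ↓│
│ └─────┬───┬───┬─┘ ╵ ┌───┐ │
│       │   │   │     │   │↓│
│ ┌───┐ ╵ ╷ └─┐ ╵ ┌───┘ ╷ │ │
│ │   │   │   │   │     │ │↓│
│ │ ╷ ├───┴─┐ │ ┌─┘ ┌───┤ │ │
│ │ │ │     │ │ │   │   │ │↓│
│ │ │ │ ╷ ╷ │ └─┤ ┌─┘ ╷ │ │ │
│ │ │ │ │ │ │   │ │   │ │ │↓│
│ ╵ │ │ │ └─┴─┐ │ │ ╷ │ │ │ │
│   │ │ │     │ │ │ │ │ │ │↓│
├───┤ │ └─┐ ┌─┘ │ ├─┘ │ │ │ │
│   │ │   │ │   │ │   │ │ │↓│
│ ┌─┘ ├───┤ │ ┌─┴─┘ ┌─┴─┘ │ │
│ │   │   │ │ │     │     │↓│
│ ╵ ╶─┘ ╷ ╵ │ ╵ ╶─┐ ╵ ┌───┘ │
│       │   │     │   │    B│
└───────┴───┴─────┴───┴─────┘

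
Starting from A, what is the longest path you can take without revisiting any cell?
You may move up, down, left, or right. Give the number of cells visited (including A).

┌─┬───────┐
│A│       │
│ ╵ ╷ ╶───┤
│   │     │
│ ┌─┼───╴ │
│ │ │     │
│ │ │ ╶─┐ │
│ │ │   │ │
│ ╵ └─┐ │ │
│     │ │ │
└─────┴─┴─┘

Finding longest simple path using DFS:
Start: (0, 0)
Longest path visits 14 cells
Path: A → down → right → up → right → down → right → right → down → left → left → down → right → down

Solution:

┌─┬───────┐
│A│↱ ↓    │
│ ╵ ╷ ╶───┤
│↳ ↑│↳ → ↓│
│ ┌─┼───╴ │
│ │ │↓ ← ↲│
│ │ │ ╶─┐ │
│ │ │↳ ↓│ │
│ ╵ └─┐ │ │
│     │B│ │
└─────┴─┴─┘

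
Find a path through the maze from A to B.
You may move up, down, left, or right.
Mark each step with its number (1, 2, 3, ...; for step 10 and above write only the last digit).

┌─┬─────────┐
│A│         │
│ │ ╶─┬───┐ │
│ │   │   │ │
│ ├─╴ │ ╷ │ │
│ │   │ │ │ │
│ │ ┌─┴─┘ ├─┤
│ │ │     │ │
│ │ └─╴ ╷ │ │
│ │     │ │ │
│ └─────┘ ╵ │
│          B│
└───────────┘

Finding the shortest path through the maze:
Path length: 10 steps
Directions: down → down → down → down → down → right → right → right → right → right

Solution:

┌─┬─────────┐
│A│         │
│ │ ╶─┬───┐ │
│1│   │   │ │
│ ├─╴ │ ╷ │ │
│2│   │ │ │ │
│ │ ┌─┴─┘ ├─┤
│3│ │     │ │
│ │ └─╴ ╷ │ │
│4│     │ │ │
│ └─────┘ ╵ │
│5 6 7 8 9 B│
└───────────┘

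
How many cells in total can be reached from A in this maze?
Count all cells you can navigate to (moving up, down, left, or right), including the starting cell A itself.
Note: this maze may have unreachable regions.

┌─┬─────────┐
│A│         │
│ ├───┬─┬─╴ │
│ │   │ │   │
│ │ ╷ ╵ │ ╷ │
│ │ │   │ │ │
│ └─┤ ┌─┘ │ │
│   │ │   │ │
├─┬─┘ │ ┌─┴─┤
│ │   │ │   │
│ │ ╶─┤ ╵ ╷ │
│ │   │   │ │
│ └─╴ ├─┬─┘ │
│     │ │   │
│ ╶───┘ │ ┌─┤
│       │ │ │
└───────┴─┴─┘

Using BFS/flood-fill to find all reachable cells from A:
Maze size: 8 × 6 = 48 total cells
43 cell(s) are walled off and cannot be reached from A.
Reachable cells: 5

Reachable region (· marks reachable cells):

┌─┬─────────┐
│A│         │
│ ├───┬─┬─╴ │
│·│   │ │   │
│ │ ╷ ╵ │ ╷ │
│·│ │   │ │ │
│ └─┤ ┌─┘ │ │
│· ·│ │   │ │
├─┬─┘ │ ┌─┴─┤
│ │   │ │   │
│ │ ╶─┤ ╵ ╷ │
│ │   │   │ │
│ └─╴ ├─┬─┘ │
│     │ │   │
│ ╶───┘ │ ┌─┤
│       │ │ │
└───────┴─┴─┘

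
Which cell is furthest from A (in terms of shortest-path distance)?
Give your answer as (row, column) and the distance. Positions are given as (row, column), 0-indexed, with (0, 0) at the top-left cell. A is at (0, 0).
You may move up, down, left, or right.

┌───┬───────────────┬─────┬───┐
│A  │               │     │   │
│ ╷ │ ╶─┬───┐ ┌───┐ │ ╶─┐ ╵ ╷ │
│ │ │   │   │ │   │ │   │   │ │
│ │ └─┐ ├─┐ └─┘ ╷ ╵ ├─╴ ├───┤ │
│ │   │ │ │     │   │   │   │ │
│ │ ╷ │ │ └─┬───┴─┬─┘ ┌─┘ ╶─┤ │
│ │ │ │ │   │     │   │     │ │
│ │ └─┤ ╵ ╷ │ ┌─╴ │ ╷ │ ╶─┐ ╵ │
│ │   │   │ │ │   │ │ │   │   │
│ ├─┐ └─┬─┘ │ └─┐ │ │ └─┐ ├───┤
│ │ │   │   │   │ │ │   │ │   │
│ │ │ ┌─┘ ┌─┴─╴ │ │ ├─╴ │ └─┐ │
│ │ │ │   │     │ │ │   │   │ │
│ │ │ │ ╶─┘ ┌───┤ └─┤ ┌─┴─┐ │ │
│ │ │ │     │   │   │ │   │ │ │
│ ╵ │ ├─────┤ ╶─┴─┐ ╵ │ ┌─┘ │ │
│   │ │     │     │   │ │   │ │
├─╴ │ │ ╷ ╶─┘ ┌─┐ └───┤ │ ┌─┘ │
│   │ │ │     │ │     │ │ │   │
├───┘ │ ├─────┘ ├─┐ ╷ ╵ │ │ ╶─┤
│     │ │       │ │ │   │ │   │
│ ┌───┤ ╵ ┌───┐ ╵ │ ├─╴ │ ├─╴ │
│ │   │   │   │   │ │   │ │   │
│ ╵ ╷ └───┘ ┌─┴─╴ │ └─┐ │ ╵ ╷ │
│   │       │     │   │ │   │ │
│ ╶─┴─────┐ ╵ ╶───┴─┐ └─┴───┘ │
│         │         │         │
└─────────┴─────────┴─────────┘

Computing BFS distances from A to all cells:
Furthest cell: (1, 4)
Distance: 149 steps

Path from A to the furthest cell:

┌───┬───────────────┬─────┬───┐
│A ↓│↱ → → → → → → ↓│↓ ← ↰│↓ ↰│
│ ╷ │ ╶─┬───┐ ┌───┐ │ ╶─┐ ╵ ╷ │
│ │↓│↑ ↰│B ↰│ │↓ ↰│↓│↳ ↓│↑ ↲│↑│
│ │ └─┐ ├─┐ └─┘ ╷ ╵ ├─╴ ├───┤ │
│ │↓  │↑│ │↑ ← ↲│↑ ↲│↓ ↲│   │↑│
│ │ ╷ │ │ └─┬───┴─┬─┘ ┌─┘ ╶─┤ │
│ │↓│ │↑│↓ ↰│↓ ← ↰│  ↓│↱ → ↓│↑│
│ │ └─┤ ╵ ╷ │ ┌─╴ │ ╷ │ ╶─┐ ╵ │
│ │↳ ↓│↑ ↲│↑│↓│  ↑│ │↓│↑ ↰│↳ ↑│
│ ├─┐ └─┬─┘ │ └─┐ │ │ └─┐ ├───┤
│ │ │↓  │↱ ↑│↳ ↓│↑│ │↳ ↓│↑│   │
│ │ │ ┌─┘ ┌─┴─╴ │ │ ├─╴ │ └─┐ │
│ │ │↓│↱ ↑│↓ ← ↲│↑│ │↓ ↲│↑ ↰│ │
│ │ │ │ ╶─┘ ┌───┤ └─┤ ┌─┴─┐ │ │
│ │ │↓│↑ ← ↲│   │↑ ↰│↓│   │↑│ │
│ ╵ │ ├─────┤ ╶─┴─┐ ╵ │ ┌─┘ │ │
│   │↓│↱ ↓  │↱ → ↓│↑ ↲│ │↱ ↑│ │
├─╴ │ │ ╷ ╶─┘ ┌─┐ └───┤ │ ┌─┘ │
│   │↓│↑│↳ → ↑│ │↳ ↓  │ │↑│   │
├───┘ │ ├─────┘ ├─┐ ╷ ╵ │ │ ╶─┤
│↓ ← ↲│↑│↓ ← ← ↰│ │↓│   │↑│   │
│ ┌───┤ ╵ ┌───┐ ╵ │ ├─╴ │ ├─╴ │
│↓│↱ ↓│↑ ↲│   │↑ ↰│↓│   │↑│↓ ↰│
│ ╵ ╷ └───┘ ┌─┴─╴ │ └─┐ │ ╵ ╷ │
│↳ ↑│↳ → → ↓│↱ → ↑│↳ ↓│ │↑ ↲│↑│
│ ╶─┴─────┐ ╵ ╶───┴─┐ └─┴───┘ │
│         │↳ ↑      │↳ → → → ↑│
└─────────┴─────────┴─────────┘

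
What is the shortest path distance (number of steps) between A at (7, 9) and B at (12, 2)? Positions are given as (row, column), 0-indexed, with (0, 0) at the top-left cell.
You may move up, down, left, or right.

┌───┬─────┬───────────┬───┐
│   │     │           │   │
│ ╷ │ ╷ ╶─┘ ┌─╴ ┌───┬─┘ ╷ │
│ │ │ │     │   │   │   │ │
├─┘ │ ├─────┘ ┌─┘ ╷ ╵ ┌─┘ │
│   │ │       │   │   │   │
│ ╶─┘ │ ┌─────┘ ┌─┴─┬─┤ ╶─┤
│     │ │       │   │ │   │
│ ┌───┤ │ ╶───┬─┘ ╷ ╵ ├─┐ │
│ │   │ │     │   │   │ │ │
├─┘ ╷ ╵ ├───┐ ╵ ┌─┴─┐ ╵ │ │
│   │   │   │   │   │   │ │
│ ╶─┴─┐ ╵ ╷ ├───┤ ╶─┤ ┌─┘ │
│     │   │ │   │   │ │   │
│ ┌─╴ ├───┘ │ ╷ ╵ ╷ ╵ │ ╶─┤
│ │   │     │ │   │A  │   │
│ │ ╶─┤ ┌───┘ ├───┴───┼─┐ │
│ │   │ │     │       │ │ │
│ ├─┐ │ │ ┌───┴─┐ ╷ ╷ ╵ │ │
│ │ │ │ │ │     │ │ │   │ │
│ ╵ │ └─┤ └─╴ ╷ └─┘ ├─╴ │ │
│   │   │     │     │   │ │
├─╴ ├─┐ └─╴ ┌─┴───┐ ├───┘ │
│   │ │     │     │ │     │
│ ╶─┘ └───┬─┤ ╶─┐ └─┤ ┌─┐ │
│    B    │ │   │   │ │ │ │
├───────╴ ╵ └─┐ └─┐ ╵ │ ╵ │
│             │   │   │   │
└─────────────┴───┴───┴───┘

Finding path from (7, 9) to (12, 2):
Path: (7,9) → (6,9) → (6,8) → (7,8) → (7,7) → (6,7) → (6,6) → (7,6) → (8,6) → (8,5) → (8,4) → (9,4) → (10,4) → (10,5) → (11,5) → (11,4) → (11,3) → (10,3) → (10,2) → (9,2) → (8,2) → (8,1) → (7,1) → (7,2) → (6,2) → (6,1) → (6,0) → (7,0) → (8,0) → (9,0) → (10,0) → (10,1) → (11,1) → (11,0) → (12,0) → (12,1) → (12,2)
Distance: 36 steps

Solution:

┌───┬─────┬───────────┬───┐
│   │     │           │   │
│ ╷ │ ╷ ╶─┘ ┌─╴ ┌───┬─┘ ╷ │
│ │ │ │     │   │   │   │ │
├─┘ │ ├─────┘ ┌─┘ ╷ ╵ ┌─┘ │
│   │ │       │   │   │   │
│ ╶─┘ │ ┌─────┘ ┌─┴─┬─┤ ╶─┤
│     │ │       │   │ │   │
│ ┌───┤ │ ╶───┬─┘ ╷ ╵ ├─┐ │
│ │   │ │     │   │   │ │ │
├─┘ ╷ ╵ ├───┐ ╵ ┌─┴─┐ ╵ │ │
│   │   │   │   │   │   │ │
│ ╶─┴─┐ ╵ ╷ ├───┤ ╶─┤ ┌─┘ │
│↓ ← ↰│   │ │↓ ↰│↓ ↰│ │   │
│ ┌─╴ ├───┘ │ ╷ ╵ ╷ ╵ │ ╶─┤
│↓│↱ ↑│     │↓│↑ ↲│A  │   │
│ │ ╶─┤ ┌───┘ ├───┴───┼─┐ │
│↓│↑ ↰│ │↓ ← ↲│       │ │ │
│ ├─┐ │ │ ┌───┴─┐ ╷ ╷ ╵ │ │
│↓│ │↑│ │↓│     │ │ │   │ │
│ ╵ │ └─┤ └─╴ ╷ └─┘ ├─╴ │ │
│↳ ↓│↑ ↰│↳ ↓  │     │   │ │
├─╴ ├─┐ └─╴ ┌─┴───┐ ├───┘ │
│↓ ↲│ │↑ ← ↲│     │ │     │
│ ╶─┘ └───┬─┤ ╶─┐ └─┤ ┌─┐ │
│↳ → B    │ │   │   │ │ │ │
├───────╴ ╵ └─┐ └─┐ ╵ │ ╵ │
│             │   │   │   │
└─────────────┴───┴───┴───┘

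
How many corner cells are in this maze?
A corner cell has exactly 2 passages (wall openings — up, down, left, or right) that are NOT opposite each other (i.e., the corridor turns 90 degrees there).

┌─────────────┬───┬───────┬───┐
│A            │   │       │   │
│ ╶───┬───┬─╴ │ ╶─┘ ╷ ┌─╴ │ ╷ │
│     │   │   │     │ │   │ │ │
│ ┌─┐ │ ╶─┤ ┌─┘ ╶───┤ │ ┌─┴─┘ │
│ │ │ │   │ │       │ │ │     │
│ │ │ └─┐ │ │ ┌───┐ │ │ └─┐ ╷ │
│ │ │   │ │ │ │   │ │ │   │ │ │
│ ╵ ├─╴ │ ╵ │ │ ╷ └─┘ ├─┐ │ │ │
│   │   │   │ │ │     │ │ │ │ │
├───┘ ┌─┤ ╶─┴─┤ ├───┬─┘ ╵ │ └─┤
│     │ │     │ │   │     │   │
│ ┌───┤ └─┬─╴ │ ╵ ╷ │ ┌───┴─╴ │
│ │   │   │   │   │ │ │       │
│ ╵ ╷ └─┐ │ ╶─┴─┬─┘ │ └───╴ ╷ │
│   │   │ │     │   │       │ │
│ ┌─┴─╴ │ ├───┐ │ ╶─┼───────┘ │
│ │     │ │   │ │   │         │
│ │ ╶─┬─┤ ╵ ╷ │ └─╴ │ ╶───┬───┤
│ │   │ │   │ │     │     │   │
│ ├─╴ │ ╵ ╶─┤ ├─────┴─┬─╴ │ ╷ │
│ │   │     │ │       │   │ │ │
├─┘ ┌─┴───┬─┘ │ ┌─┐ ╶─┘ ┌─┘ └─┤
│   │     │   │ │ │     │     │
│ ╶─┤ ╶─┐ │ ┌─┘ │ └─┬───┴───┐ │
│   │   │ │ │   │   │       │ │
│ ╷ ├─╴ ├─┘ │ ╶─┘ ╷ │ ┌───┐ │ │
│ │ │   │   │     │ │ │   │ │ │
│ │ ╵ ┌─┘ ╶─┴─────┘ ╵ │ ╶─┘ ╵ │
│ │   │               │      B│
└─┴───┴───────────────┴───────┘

Counting corner cells (2 non-opposite passages):
Total corners: 110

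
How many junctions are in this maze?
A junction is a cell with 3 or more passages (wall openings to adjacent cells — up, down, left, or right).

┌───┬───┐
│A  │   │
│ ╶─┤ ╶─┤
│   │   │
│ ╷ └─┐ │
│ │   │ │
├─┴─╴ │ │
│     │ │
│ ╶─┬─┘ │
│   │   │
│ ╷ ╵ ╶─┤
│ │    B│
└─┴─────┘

Checking each cell for number of passages:

Junctions found (3+ passages):
  (1, 0): 3 passages
  (4, 0): 3 passages
  (5, 2): 3 passages
Total junctions: 3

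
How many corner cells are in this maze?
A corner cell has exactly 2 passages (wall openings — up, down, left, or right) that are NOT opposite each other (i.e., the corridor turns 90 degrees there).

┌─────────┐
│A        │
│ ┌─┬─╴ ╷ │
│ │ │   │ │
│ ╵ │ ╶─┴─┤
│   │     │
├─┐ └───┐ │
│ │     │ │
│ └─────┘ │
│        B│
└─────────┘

Counting corner cells (2 non-opposite passages):
Total corners: 10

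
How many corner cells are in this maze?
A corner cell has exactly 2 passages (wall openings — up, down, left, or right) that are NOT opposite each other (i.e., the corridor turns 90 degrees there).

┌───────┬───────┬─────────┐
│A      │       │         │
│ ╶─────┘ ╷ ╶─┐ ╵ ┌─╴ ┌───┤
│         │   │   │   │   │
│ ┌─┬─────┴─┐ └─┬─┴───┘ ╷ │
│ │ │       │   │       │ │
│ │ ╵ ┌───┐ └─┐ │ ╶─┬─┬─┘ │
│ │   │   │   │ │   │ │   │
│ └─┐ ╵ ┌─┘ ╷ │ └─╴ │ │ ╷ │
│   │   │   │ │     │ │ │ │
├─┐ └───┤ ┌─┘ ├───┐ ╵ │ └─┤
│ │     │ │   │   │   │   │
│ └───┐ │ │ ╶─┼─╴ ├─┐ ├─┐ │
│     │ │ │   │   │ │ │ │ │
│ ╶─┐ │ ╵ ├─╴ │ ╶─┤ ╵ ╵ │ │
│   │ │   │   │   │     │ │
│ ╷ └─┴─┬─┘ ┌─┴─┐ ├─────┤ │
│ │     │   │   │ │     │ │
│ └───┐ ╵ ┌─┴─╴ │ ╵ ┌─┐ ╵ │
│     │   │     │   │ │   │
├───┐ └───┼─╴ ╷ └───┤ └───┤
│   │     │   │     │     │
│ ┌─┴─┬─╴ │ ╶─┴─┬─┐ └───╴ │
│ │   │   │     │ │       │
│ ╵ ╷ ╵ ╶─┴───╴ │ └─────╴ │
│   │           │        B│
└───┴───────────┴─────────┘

Counting corner cells (2 non-opposite passages):
Total corners: 90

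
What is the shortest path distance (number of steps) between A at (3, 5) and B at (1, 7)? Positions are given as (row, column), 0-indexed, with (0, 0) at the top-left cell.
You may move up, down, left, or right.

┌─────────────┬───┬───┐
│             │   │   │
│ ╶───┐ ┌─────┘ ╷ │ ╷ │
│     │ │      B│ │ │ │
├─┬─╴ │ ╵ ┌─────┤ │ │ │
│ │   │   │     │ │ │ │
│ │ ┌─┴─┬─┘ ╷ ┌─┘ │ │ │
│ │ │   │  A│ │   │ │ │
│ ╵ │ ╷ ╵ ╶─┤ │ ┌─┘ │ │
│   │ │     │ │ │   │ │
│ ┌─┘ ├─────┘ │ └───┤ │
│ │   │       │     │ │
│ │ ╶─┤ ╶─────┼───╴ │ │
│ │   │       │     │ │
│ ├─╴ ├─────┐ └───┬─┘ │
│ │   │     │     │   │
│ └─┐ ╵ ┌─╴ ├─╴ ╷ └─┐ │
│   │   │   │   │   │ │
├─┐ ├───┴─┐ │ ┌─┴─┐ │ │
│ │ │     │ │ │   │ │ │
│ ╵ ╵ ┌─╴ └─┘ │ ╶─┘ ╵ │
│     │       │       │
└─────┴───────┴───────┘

Finding path from (3, 5) to (1, 7):
Path: (3,5) → (2,5) → (2,6) → (3,6) → (4,6) → (5,6) → (5,5) → (5,4) → (5,3) → (6,3) → (6,4) → (6,5) → (6,6) → (7,6) → (7,7) → (8,7) → (8,6) → (9,6) → (10,6) → (10,5) → (10,4) → (9,4) → (9,3) → (9,2) → (10,2) → (10,1) → (9,1) → (8,1) → (8,0) → (7,0) → (6,0) → (5,0) → (4,0) → (4,1) → (3,1) → (2,1) → (2,2) → (1,2) → (1,1) → (1,0) → (0,0) → (0,1) → (0,2) → (0,3) → (1,3) → (2,3) → (2,4) → (1,4) → (1,5) → (1,6) → (1,7)
Distance: 50 steps

Solution:

┌─────────────┬───┬───┐
│↱ → → ↓      │   │   │
│ ╶───┐ ┌─────┘ ╷ │ ╷ │
│↑ ← ↰│↓│↱ → → B│ │ │ │
├─┬─╴ │ ╵ ┌─────┤ │ │ │
│ │↱ ↑│↳ ↑│↱ ↓  │ │ │ │
│ │ ┌─┴─┬─┘ ╷ ┌─┘ │ │ │
│ │↑│   │  A│↓│   │ │ │
│ ╵ │ ╷ ╵ ╶─┤ │ ┌─┘ │ │
│↱ ↑│ │     │↓│ │   │ │
│ ┌─┘ ├─────┘ │ └───┤ │
│↑│   │↓ ← ← ↲│     │ │
│ │ ╶─┤ ╶─────┼───╴ │ │
│↑│   │↳ → → ↓│     │ │
│ ├─╴ ├─────┐ └───┬─┘ │
│↑│   │     │↳ ↓  │   │
│ └─┐ ╵ ┌─╴ ├─╴ ╷ └─┐ │
│↑ ↰│   │   │↓ ↲│   │ │
├─┐ ├───┴─┐ │ ┌─┴─┐ │ │
│ │↑│↓ ← ↰│ │↓│   │ │ │
│ ╵ ╵ ┌─╴ └─┘ │ ╶─┘ ╵ │
│  ↑ ↲│  ↑ ← ↲│       │
└─────┴───────┴───────┘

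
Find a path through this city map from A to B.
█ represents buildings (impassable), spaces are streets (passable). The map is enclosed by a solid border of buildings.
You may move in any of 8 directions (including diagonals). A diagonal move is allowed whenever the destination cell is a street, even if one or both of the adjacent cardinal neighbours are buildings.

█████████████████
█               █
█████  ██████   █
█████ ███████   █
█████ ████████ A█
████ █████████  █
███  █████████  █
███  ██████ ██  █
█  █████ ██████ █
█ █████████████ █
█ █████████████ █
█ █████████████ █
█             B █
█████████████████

Finding the shortest path from A to B:
Movement: 8-directional
Path length: 8 steps
Directions: down → down → down → down → down → down → down → down-left

Solution:

█████████████████
█               █
█████  ██████   █
█████ ███████   █
█████ ████████ A█
████ █████████ ↓█
███  █████████ ↓█
███  ██████ ██ ↓█
█  █████ ██████↓█
█ █████████████↓█
█ █████████████↓█
█ █████████████↙█
█             B █
█████████████████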